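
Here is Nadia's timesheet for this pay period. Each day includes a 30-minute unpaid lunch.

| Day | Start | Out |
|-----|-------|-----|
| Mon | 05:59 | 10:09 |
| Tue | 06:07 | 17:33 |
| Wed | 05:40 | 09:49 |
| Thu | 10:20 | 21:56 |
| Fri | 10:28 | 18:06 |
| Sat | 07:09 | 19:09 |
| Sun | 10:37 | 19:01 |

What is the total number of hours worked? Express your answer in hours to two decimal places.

Mon: 05:59–10:09 = 4 h 10 min; less 30 min break → 3 h 40 min
Tue: 06:07–17:33 = 11 h 26 min; less 30 min break → 10 h 56 min
Wed: 05:40–09:49 = 4 h 9 min; less 30 min break → 3 h 39 min
Thu: 10:20–21:56 = 11 h 36 min; less 30 min break → 11 h 6 min
Fri: 10:28–18:06 = 7 h 38 min; less 30 min break → 7 h 8 min
Sat: 07:09–19:09 = 12 h 0 min; less 30 min break → 11 h 30 min
Sun: 10:37–19:01 = 8 h 24 min; less 30 min break → 7 h 54 min
Total: 3 h 40 min + 10 h 56 min + 3 h 39 min + 11 h 6 min + 7 h 8 min + 11 h 30 min + 7 h 54 min = 55 h 53 min.

55.88 hours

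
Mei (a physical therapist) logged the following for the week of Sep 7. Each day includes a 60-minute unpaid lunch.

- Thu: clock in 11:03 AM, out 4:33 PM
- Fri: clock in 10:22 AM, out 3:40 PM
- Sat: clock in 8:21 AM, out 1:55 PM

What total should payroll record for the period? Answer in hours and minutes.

Thu: 11:03 AM–4:33 PM = 5 h 30 min; less 60 min break → 4 h 30 min
Fri: 10:22 AM–3:40 PM = 5 h 18 min; less 60 min break → 4 h 18 min
Sat: 8:21 AM–1:55 PM = 5 h 34 min; less 60 min break → 4 h 34 min
Total: 4 h 30 min + 4 h 18 min + 4 h 34 min = 13 h 22 min.

13 h 22 min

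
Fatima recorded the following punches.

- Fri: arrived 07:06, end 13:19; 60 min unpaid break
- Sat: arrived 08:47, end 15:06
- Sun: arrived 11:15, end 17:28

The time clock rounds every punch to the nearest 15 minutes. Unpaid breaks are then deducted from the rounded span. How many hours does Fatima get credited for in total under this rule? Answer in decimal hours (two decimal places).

Fri: in 07:06→07:00, out 13:19→13:15; 6 h 15 min − 60 min = 5 h 15 min
Sat: in 08:47→08:45, out 15:06→15:00; 6 h 15 min
Sun: in 11:15→11:15, out 17:28→17:30; 6 h 15 min
Total credited: 17 h 45 min.

17.75 hours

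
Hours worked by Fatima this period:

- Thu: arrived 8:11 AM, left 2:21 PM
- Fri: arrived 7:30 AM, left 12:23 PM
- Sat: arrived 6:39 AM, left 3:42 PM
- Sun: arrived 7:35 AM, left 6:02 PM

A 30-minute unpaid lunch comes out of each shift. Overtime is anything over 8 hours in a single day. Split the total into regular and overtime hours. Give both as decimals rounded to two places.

Thu: 8:11 AM–2:21 PM = 6 h 10 min; less 30 min break → 5 h 40 min
Fri: 7:30 AM–12:23 PM = 4 h 53 min; less 30 min break → 4 h 23 min
Sat: 6:39 AM–3:42 PM = 9 h 3 min; less 30 min break → 8 h 33 min
Sun: 7:35 AM–6:02 PM = 10 h 27 min; less 30 min break → 9 h 57 min
Thu reg 5 h 40 min / OT 0 h 0 min; Fri reg 4 h 23 min / OT 0 h 0 min; Sat reg 8 h 0 min / OT 0 h 33 min; Sun reg 8 h 0 min / OT 1 h 57 min.
Totals: regular 26 h 3 min, overtime 2 h 30 min.

Regular 26.05 hours, overtime 2.50 hours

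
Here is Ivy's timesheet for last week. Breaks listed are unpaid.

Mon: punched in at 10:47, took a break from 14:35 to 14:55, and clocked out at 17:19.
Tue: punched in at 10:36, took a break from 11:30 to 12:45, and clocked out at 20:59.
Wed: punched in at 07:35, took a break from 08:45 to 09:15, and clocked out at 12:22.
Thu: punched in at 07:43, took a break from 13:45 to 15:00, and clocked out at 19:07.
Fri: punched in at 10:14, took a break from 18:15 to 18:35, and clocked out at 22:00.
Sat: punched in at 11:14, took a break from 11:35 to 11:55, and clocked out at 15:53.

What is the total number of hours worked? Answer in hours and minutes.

45 h 31 min

Mon: 10:47–17:19 = 6 h 32 min; less 20 min break → 6 h 12 min
Tue: 10:36–20:59 = 10 h 23 min; less 75 min break → 9 h 8 min
Wed: 07:35–12:22 = 4 h 47 min; less 30 min break → 4 h 17 min
Thu: 07:43–19:07 = 11 h 24 min; less 75 min break → 10 h 9 min
Fri: 10:14–22:00 = 11 h 46 min; less 20 min break → 11 h 26 min
Sat: 11:14–15:53 = 4 h 39 min; less 20 min break → 4 h 19 min
Total: 6 h 12 min + 9 h 8 min + 4 h 17 min + 10 h 9 min + 11 h 26 min + 4 h 19 min = 45 h 31 min.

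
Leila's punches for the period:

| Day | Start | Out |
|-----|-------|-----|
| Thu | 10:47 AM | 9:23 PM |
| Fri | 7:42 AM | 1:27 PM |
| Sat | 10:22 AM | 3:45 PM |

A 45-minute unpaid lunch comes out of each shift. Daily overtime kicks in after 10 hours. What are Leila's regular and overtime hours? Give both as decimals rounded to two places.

Thu: 10:47 AM–9:23 PM = 10 h 36 min; less 45 min break → 9 h 51 min
Fri: 7:42 AM–1:27 PM = 5 h 45 min; less 45 min break → 5 h 0 min
Sat: 10:22 AM–3:45 PM = 5 h 23 min; less 45 min break → 4 h 38 min
Thu reg 9 h 51 min / OT 0 h 0 min; Fri reg 5 h 0 min / OT 0 h 0 min; Sat reg 4 h 38 min / OT 0 h 0 min.
Totals: regular 19 h 29 min, overtime 0 h 0 min.

Regular 19.48 hours, overtime 0.00 hours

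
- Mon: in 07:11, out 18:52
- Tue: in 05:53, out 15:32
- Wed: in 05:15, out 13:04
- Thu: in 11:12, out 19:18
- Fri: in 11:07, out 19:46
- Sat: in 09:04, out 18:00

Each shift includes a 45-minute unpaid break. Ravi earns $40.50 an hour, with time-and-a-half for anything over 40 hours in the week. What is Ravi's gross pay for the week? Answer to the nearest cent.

$2247.75

Mon: 07:11–18:52 = 11 h 41 min; less 45 min break → 10 h 56 min
Tue: 05:53–15:32 = 9 h 39 min; less 45 min break → 8 h 54 min
Wed: 05:15–13:04 = 7 h 49 min; less 45 min break → 7 h 4 min
Thu: 11:12–19:18 = 8 h 6 min; less 45 min break → 7 h 21 min
Fri: 11:07–19:46 = 8 h 39 min; less 45 min break → 7 h 54 min
Sat: 09:04–18:00 = 8 h 56 min; less 45 min break → 8 h 11 min
Total worked: 50 h 20 min = 3020 min.
Regular 40 h 0 min = 2400 min at $40.50/h; overtime 10 h 20 min = 620 min at $60.75/h.
Pay = (2400 × $40.50 + 620 × $60.75) ÷ 60 = $2247.75.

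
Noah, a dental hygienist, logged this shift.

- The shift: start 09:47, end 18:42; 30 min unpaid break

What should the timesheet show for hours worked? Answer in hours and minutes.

8 h 25 min

The shift: 09:47–18:42 = 8 h 55 min; less 30 min break → 8 h 25 min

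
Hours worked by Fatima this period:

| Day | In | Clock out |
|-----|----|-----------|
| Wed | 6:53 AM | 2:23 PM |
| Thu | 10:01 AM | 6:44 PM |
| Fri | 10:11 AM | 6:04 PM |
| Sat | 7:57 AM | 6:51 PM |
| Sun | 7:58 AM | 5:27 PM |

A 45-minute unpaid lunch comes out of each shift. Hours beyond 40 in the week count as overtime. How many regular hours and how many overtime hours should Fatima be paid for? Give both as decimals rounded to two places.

Wed: 6:53 AM–2:23 PM = 7 h 30 min; less 45 min break → 6 h 45 min
Thu: 10:01 AM–6:44 PM = 8 h 43 min; less 45 min break → 7 h 58 min
Fri: 10:11 AM–6:04 PM = 7 h 53 min; less 45 min break → 7 h 8 min
Sat: 7:57 AM–6:51 PM = 10 h 54 min; less 45 min break → 10 h 9 min
Sun: 7:58 AM–5:27 PM = 9 h 29 min; less 45 min break → 8 h 44 min
Total worked: 40 h 44 min = 40.73 h.
Threshold 40 h → overtime 0 h 44 min, regular 40 h 0 min.

Regular 40.00 hours, overtime 0.73 hours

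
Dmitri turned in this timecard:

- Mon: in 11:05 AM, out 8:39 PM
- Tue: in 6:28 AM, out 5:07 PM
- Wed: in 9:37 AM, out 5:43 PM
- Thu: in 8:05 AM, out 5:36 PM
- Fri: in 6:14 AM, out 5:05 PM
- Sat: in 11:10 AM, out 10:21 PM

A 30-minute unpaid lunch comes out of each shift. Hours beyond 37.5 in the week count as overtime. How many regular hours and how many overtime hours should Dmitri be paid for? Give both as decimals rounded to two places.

Regular 37.50 hours, overtime 19.37 hours

Mon: 11:05 AM–8:39 PM = 9 h 34 min; less 30 min break → 9 h 4 min
Tue: 6:28 AM–5:07 PM = 10 h 39 min; less 30 min break → 10 h 9 min
Wed: 9:37 AM–5:43 PM = 8 h 6 min; less 30 min break → 7 h 36 min
Thu: 8:05 AM–5:36 PM = 9 h 31 min; less 30 min break → 9 h 1 min
Fri: 6:14 AM–5:05 PM = 10 h 51 min; less 30 min break → 10 h 21 min
Sat: 11:10 AM–10:21 PM = 11 h 11 min; less 30 min break → 10 h 41 min
Total worked: 56 h 52 min = 56.87 h.
Threshold 37.5 h → overtime 19 h 22 min, regular 37 h 30 min.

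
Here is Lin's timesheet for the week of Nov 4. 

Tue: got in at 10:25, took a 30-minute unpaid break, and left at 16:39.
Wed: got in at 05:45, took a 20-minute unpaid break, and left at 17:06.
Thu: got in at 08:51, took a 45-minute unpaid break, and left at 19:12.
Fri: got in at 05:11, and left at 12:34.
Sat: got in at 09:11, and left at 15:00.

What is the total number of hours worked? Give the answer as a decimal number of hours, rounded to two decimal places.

39.55 hours

Tue: 10:25–16:39 = 6 h 14 min; less 30 min break → 5 h 44 min
Wed: 05:45–17:06 = 11 h 21 min; less 20 min break → 11 h 1 min
Thu: 08:51–19:12 = 10 h 21 min; less 45 min break → 9 h 36 min
Fri: 05:11–12:34 = 7 h 23 min
Sat: 09:11–15:00 = 5 h 49 min
Total: 5 h 44 min + 11 h 1 min + 9 h 36 min + 7 h 23 min + 5 h 49 min = 39 h 33 min.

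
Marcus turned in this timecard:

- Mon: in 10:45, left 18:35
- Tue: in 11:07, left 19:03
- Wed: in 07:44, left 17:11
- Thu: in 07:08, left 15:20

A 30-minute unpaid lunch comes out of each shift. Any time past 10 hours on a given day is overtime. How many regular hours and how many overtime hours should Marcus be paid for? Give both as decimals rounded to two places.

Regular 31.42 hours, overtime 0.00 hours

Mon: 10:45–18:35 = 7 h 50 min; less 30 min break → 7 h 20 min
Tue: 11:07–19:03 = 7 h 56 min; less 30 min break → 7 h 26 min
Wed: 07:44–17:11 = 9 h 27 min; less 30 min break → 8 h 57 min
Thu: 07:08–15:20 = 8 h 12 min; less 30 min break → 7 h 42 min
Mon reg 7 h 20 min / OT 0 h 0 min; Tue reg 7 h 26 min / OT 0 h 0 min; Wed reg 8 h 57 min / OT 0 h 0 min; Thu reg 7 h 42 min / OT 0 h 0 min.
Totals: regular 31 h 25 min, overtime 0 h 0 min.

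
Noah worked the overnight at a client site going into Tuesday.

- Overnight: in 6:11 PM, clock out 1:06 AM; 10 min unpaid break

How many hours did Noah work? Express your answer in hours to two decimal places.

6.75 hours

Overnight: 6:11 PM → midnight = 5 h 49 min; midnight → 1:06 AM = 1 h 6 min; span 6 h 55 min; less 10 min break → 6 h 45 min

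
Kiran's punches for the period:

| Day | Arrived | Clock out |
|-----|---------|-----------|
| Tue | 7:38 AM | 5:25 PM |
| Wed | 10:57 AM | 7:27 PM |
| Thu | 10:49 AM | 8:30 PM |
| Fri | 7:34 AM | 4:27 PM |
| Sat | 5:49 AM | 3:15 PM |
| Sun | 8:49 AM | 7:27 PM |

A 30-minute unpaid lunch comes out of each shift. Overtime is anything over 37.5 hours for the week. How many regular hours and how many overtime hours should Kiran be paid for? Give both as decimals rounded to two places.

Tue: 7:38 AM–5:25 PM = 9 h 47 min; less 30 min break → 9 h 17 min
Wed: 10:57 AM–7:27 PM = 8 h 30 min; less 30 min break → 8 h 0 min
Thu: 10:49 AM–8:30 PM = 9 h 41 min; less 30 min break → 9 h 11 min
Fri: 7:34 AM–4:27 PM = 8 h 53 min; less 30 min break → 8 h 23 min
Sat: 5:49 AM–3:15 PM = 9 h 26 min; less 30 min break → 8 h 56 min
Sun: 8:49 AM–7:27 PM = 10 h 38 min; less 30 min break → 10 h 8 min
Total worked: 53 h 55 min = 53.92 h.
Threshold 37.5 h → overtime 16 h 25 min, regular 37 h 30 min.

Regular 37.50 hours, overtime 16.42 hours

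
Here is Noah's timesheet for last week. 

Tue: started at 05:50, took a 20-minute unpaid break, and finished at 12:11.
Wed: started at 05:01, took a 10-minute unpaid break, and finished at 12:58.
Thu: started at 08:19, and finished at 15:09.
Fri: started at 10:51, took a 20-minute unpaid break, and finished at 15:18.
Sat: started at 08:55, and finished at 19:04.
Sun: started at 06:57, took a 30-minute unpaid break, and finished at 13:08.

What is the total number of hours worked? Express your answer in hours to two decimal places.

Tue: 05:50–12:11 = 6 h 21 min; less 20 min break → 6 h 1 min
Wed: 05:01–12:58 = 7 h 57 min; less 10 min break → 7 h 47 min
Thu: 08:19–15:09 = 6 h 50 min
Fri: 10:51–15:18 = 4 h 27 min; less 20 min break → 4 h 7 min
Sat: 08:55–19:04 = 10 h 9 min
Sun: 06:57–13:08 = 6 h 11 min; less 30 min break → 5 h 41 min
Total: 6 h 1 min + 7 h 47 min + 6 h 50 min + 4 h 7 min + 10 h 9 min + 5 h 41 min = 40 h 35 min.

40.58 hours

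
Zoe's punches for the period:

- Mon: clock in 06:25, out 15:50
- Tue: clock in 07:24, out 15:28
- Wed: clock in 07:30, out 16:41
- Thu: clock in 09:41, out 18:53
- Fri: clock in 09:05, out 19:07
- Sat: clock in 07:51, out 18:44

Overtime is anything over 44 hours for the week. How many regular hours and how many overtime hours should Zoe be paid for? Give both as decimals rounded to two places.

Regular 44.00 hours, overtime 12.78 hours

Mon: 06:25–15:50 = 9 h 25 min
Tue: 07:24–15:28 = 8 h 4 min
Wed: 07:30–16:41 = 9 h 11 min
Thu: 09:41–18:53 = 9 h 12 min
Fri: 09:05–19:07 = 10 h 2 min
Sat: 07:51–18:44 = 10 h 53 min
Total worked: 56 h 47 min = 56.78 h.
Threshold 44 h → overtime 12 h 47 min, regular 44 h 0 min.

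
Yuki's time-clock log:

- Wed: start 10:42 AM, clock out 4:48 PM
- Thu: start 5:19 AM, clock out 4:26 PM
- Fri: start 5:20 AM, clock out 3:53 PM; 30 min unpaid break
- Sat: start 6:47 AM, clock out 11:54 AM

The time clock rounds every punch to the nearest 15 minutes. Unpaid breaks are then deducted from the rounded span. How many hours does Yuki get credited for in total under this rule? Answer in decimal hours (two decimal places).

Wed: in 10:42 AM→10:45 AM, out 4:48 PM→4:45 PM; 6 h 0 min
Thu: in 5:19 AM→5:15 AM, out 4:26 PM→4:30 PM; 11 h 15 min
Fri: in 5:20 AM→5:15 AM, out 3:53 PM→4:00 PM; 10 h 45 min − 30 min = 10 h 15 min
Sat: in 6:47 AM→6:45 AM, out 11:54 AM→12:00 PM; 5 h 15 min
Total credited: 32 h 45 min.

32.75 hours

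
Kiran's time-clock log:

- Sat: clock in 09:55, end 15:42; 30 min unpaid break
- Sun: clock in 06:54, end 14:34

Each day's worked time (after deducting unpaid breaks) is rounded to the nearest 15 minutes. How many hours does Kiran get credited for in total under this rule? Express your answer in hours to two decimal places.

13.00 hours

Sat: 09:55–15:42 = 5 h 47 min − 30 min = 5 h 17 min → rounds to 5 h 15 min
Sun: 06:54–14:34 = 7 h 40 min → rounds to 7 h 45 min
Total credited: 13 h 0 min.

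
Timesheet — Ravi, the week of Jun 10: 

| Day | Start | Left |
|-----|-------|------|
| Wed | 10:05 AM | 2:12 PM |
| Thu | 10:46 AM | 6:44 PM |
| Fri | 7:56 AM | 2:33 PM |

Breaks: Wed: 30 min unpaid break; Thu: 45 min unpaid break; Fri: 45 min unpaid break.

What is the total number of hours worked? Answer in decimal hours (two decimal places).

16.70 hours

Wed: 10:05 AM–2:12 PM = 4 h 7 min; less 30 min break → 3 h 37 min
Thu: 10:46 AM–6:44 PM = 7 h 58 min; less 45 min break → 7 h 13 min
Fri: 7:56 AM–2:33 PM = 6 h 37 min; less 45 min break → 5 h 52 min
Total: 3 h 37 min + 7 h 13 min + 5 h 52 min = 16 h 42 min.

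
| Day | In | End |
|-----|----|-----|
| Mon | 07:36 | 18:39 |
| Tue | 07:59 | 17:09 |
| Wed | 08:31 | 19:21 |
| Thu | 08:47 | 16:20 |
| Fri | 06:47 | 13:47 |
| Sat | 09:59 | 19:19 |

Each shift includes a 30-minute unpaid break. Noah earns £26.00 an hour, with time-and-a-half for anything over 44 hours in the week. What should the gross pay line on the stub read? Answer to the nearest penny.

£1453.40

Mon: 07:36–18:39 = 11 h 3 min; less 30 min break → 10 h 33 min
Tue: 07:59–17:09 = 9 h 10 min; less 30 min break → 8 h 40 min
Wed: 08:31–19:21 = 10 h 50 min; less 30 min break → 10 h 20 min
Thu: 08:47–16:20 = 7 h 33 min; less 30 min break → 7 h 3 min
Fri: 06:47–13:47 = 7 h 0 min; less 30 min break → 6 h 30 min
Sat: 09:59–19:19 = 9 h 20 min; less 30 min break → 8 h 50 min
Total worked: 51 h 56 min = 3116 min.
Regular 44 h 0 min = 2640 min at £26.00/h; overtime 7 h 56 min = 476 min at £39.00/h.
Pay = (2640 × £26.00 + 476 × £39.00) ÷ 60 = £1453.40.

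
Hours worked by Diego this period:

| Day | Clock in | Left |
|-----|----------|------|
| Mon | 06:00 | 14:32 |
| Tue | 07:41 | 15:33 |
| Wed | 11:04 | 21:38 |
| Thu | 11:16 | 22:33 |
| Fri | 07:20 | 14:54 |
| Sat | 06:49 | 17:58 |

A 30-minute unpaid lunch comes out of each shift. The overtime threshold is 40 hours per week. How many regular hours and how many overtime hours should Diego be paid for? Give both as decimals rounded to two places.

Regular 40.00 hours, overtime 13.97 hours

Mon: 06:00–14:32 = 8 h 32 min; less 30 min break → 8 h 2 min
Tue: 07:41–15:33 = 7 h 52 min; less 30 min break → 7 h 22 min
Wed: 11:04–21:38 = 10 h 34 min; less 30 min break → 10 h 4 min
Thu: 11:16–22:33 = 11 h 17 min; less 30 min break → 10 h 47 min
Fri: 07:20–14:54 = 7 h 34 min; less 30 min break → 7 h 4 min
Sat: 06:49–17:58 = 11 h 9 min; less 30 min break → 10 h 39 min
Total worked: 53 h 58 min = 53.97 h.
Threshold 40 h → overtime 13 h 58 min, regular 40 h 0 min.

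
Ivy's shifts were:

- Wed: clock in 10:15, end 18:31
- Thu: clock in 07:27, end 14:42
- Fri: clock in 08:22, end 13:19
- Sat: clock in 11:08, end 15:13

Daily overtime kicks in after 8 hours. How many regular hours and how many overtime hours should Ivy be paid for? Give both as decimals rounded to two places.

Regular 24.28 hours, overtime 0.27 hours

Wed: 10:15–18:31 = 8 h 16 min
Thu: 07:27–14:42 = 7 h 15 min
Fri: 08:22–13:19 = 4 h 57 min
Sat: 11:08–15:13 = 4 h 5 min
Wed reg 8 h 0 min / OT 0 h 16 min; Thu reg 7 h 15 min / OT 0 h 0 min; Fri reg 4 h 57 min / OT 0 h 0 min; Sat reg 4 h 5 min / OT 0 h 0 min.
Totals: regular 24 h 17 min, overtime 0 h 16 min.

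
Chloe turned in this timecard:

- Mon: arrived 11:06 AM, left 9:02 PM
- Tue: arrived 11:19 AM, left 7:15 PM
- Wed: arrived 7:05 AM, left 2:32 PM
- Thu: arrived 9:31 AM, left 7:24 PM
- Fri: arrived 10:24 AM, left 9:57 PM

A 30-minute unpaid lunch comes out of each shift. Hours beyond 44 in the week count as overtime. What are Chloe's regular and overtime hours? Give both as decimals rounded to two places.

Regular 44.00 hours, overtime 0.25 hours

Mon: 11:06 AM–9:02 PM = 9 h 56 min; less 30 min break → 9 h 26 min
Tue: 11:19 AM–7:15 PM = 7 h 56 min; less 30 min break → 7 h 26 min
Wed: 7:05 AM–2:32 PM = 7 h 27 min; less 30 min break → 6 h 57 min
Thu: 9:31 AM–7:24 PM = 9 h 53 min; less 30 min break → 9 h 23 min
Fri: 10:24 AM–9:57 PM = 11 h 33 min; less 30 min break → 11 h 3 min
Total worked: 44 h 15 min = 44.25 h.
Threshold 44 h → overtime 0 h 15 min, regular 44 h 0 min.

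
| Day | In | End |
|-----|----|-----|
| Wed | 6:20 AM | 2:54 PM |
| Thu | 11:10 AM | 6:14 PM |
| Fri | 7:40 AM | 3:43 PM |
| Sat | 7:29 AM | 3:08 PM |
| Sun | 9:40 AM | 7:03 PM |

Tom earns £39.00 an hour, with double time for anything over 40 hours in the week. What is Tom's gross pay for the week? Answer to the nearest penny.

£1615.90

Wed: 6:20 AM–2:54 PM = 8 h 34 min
Thu: 11:10 AM–6:14 PM = 7 h 4 min
Fri: 7:40 AM–3:43 PM = 8 h 3 min
Sat: 7:29 AM–3:08 PM = 7 h 39 min
Sun: 9:40 AM–7:03 PM = 9 h 23 min
Total worked: 40 h 43 min = 2443 min.
Regular 40 h 0 min = 2400 min at £39.00/h; overtime 0 h 43 min = 43 min at £78.00/h.
Pay = (2400 × £39.00 + 43 × £78.00) ÷ 60 = £1615.90.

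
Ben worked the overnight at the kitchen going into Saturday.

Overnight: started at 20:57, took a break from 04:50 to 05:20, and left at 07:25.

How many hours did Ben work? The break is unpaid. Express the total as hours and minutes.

Overnight: 20:57 → midnight = 3 h 3 min; midnight → 07:25 = 7 h 25 min; span 10 h 28 min; less 30 min break → 9 h 58 min

9 h 58 min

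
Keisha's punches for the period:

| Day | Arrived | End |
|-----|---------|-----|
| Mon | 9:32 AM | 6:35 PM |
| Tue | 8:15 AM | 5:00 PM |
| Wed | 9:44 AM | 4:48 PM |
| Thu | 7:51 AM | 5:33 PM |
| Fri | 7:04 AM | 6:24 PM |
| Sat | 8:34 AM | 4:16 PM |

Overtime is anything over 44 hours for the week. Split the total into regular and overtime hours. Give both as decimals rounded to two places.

Mon: 9:32 AM–6:35 PM = 9 h 3 min
Tue: 8:15 AM–5:00 PM = 8 h 45 min
Wed: 9:44 AM–4:48 PM = 7 h 4 min
Thu: 7:51 AM–5:33 PM = 9 h 42 min
Fri: 7:04 AM–6:24 PM = 11 h 20 min
Sat: 8:34 AM–4:16 PM = 7 h 42 min
Total worked: 53 h 36 min = 53.60 h.
Threshold 44 h → overtime 9 h 36 min, regular 44 h 0 min.

Regular 44.00 hours, overtime 9.60 hours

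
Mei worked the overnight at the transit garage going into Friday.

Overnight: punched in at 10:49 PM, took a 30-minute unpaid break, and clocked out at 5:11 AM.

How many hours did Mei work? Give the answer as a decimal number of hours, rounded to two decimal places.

Overnight: 10:49 PM → midnight = 1 h 11 min; midnight → 5:11 AM = 5 h 11 min; span 6 h 22 min; less 30 min break → 5 h 52 min

5.87 hours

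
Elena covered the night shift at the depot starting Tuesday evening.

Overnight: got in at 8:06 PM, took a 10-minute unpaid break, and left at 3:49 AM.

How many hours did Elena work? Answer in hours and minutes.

7 h 33 min

Overnight: 8:06 PM → midnight = 3 h 54 min; midnight → 3:49 AM = 3 h 49 min; span 7 h 43 min; less 10 min break → 7 h 33 min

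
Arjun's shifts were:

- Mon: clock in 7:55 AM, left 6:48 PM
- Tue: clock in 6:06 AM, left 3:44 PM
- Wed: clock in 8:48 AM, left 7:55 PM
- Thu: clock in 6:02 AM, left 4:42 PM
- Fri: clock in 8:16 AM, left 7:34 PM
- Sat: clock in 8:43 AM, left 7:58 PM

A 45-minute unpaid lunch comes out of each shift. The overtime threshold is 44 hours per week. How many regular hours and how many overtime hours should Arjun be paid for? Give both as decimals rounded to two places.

Mon: 7:55 AM–6:48 PM = 10 h 53 min; less 45 min break → 10 h 8 min
Tue: 6:06 AM–3:44 PM = 9 h 38 min; less 45 min break → 8 h 53 min
Wed: 8:48 AM–7:55 PM = 11 h 7 min; less 45 min break → 10 h 22 min
Thu: 6:02 AM–4:42 PM = 10 h 40 min; less 45 min break → 9 h 55 min
Fri: 8:16 AM–7:34 PM = 11 h 18 min; less 45 min break → 10 h 33 min
Sat: 8:43 AM–7:58 PM = 11 h 15 min; less 45 min break → 10 h 30 min
Total worked: 60 h 21 min = 60.35 h.
Threshold 44 h → overtime 16 h 21 min, regular 44 h 0 min.

Regular 44.00 hours, overtime 16.35 hours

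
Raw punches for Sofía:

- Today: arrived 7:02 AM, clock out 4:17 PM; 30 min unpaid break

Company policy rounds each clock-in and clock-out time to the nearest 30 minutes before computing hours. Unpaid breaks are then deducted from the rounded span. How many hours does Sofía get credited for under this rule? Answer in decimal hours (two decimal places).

9.00 hours

Today: in 7:02 AM→7:00 AM, out 4:17 PM→4:30 PM; 9 h 30 min − 30 min = 9 h 0 min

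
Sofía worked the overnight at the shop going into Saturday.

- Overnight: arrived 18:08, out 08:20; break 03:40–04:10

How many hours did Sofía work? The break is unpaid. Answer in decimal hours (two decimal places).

Overnight: 18:08 → midnight = 5 h 52 min; midnight → 08:20 = 8 h 20 min; span 14 h 12 min; less 30 min break → 13 h 42 min

13.70 hours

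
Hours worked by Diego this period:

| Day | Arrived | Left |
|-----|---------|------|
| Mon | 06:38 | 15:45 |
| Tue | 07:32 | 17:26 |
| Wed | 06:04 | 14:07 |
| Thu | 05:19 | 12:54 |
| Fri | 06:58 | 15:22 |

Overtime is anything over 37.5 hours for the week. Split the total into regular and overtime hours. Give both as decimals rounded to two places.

Regular 37.50 hours, overtime 5.55 hours

Mon: 06:38–15:45 = 9 h 7 min
Tue: 07:32–17:26 = 9 h 54 min
Wed: 06:04–14:07 = 8 h 3 min
Thu: 05:19–12:54 = 7 h 35 min
Fri: 06:58–15:22 = 8 h 24 min
Total worked: 43 h 3 min = 43.05 h.
Threshold 37.5 h → overtime 5 h 33 min, regular 37 h 30 min.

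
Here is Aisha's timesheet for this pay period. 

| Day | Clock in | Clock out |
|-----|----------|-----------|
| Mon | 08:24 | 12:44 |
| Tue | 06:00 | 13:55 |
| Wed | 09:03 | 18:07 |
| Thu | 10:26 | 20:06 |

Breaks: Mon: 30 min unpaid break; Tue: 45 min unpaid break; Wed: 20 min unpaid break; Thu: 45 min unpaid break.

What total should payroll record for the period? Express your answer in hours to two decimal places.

Mon: 08:24–12:44 = 4 h 20 min; less 30 min break → 3 h 50 min
Tue: 06:00–13:55 = 7 h 55 min; less 45 min break → 7 h 10 min
Wed: 09:03–18:07 = 9 h 4 min; less 20 min break → 8 h 44 min
Thu: 10:26–20:06 = 9 h 40 min; less 45 min break → 8 h 55 min
Total: 3 h 50 min + 7 h 10 min + 8 h 44 min + 8 h 55 min = 28 h 39 min.

28.65 hours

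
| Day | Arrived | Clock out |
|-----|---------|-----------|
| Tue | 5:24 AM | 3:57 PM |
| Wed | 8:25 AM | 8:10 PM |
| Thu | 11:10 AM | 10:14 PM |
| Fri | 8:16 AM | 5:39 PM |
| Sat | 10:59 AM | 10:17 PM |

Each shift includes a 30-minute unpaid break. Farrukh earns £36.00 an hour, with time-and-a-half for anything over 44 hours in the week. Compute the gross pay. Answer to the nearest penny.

Tue: 5:24 AM–3:57 PM = 10 h 33 min; less 30 min break → 10 h 3 min
Wed: 8:25 AM–8:10 PM = 11 h 45 min; less 30 min break → 11 h 15 min
Thu: 11:10 AM–10:14 PM = 11 h 4 min; less 30 min break → 10 h 34 min
Fri: 8:16 AM–5:39 PM = 9 h 23 min; less 30 min break → 8 h 53 min
Sat: 10:59 AM–10:17 PM = 11 h 18 min; less 30 min break → 10 h 48 min
Total worked: 51 h 33 min = 3093 min.
Regular 44 h 0 min = 2640 min at £36.00/h; overtime 7 h 33 min = 453 min at £54.00/h.
Pay = (2640 × £36.00 + 453 × £54.00) ÷ 60 = £1991.70.

£1991.70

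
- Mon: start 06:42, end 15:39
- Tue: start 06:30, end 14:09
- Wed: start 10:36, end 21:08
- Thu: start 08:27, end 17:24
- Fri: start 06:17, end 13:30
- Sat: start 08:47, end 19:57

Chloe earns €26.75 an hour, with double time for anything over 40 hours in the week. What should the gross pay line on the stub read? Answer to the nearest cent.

€1843.97

Mon: 06:42–15:39 = 8 h 57 min
Tue: 06:30–14:09 = 7 h 39 min
Wed: 10:36–21:08 = 10 h 32 min
Thu: 08:27–17:24 = 8 h 57 min
Fri: 06:17–13:30 = 7 h 13 min
Sat: 08:47–19:57 = 11 h 10 min
Total worked: 54 h 28 min = 3268 min.
Regular 40 h 0 min = 2400 min at €26.75/h; overtime 14 h 28 min = 868 min at €53.50/h.
Pay = (2400 × €26.75 + 868 × €53.50) ÷ 60 = €1843.97.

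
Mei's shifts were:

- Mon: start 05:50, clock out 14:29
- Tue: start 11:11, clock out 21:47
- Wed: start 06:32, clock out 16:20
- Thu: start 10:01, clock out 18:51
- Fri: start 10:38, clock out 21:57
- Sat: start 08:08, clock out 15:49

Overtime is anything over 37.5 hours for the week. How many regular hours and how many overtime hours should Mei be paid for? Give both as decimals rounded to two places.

Mon: 05:50–14:29 = 8 h 39 min
Tue: 11:11–21:47 = 10 h 36 min
Wed: 06:32–16:20 = 9 h 48 min
Thu: 10:01–18:51 = 8 h 50 min
Fri: 10:38–21:57 = 11 h 19 min
Sat: 08:08–15:49 = 7 h 41 min
Total worked: 56 h 53 min = 56.88 h.
Threshold 37.5 h → overtime 19 h 23 min, regular 37 h 30 min.

Regular 37.50 hours, overtime 19.38 hours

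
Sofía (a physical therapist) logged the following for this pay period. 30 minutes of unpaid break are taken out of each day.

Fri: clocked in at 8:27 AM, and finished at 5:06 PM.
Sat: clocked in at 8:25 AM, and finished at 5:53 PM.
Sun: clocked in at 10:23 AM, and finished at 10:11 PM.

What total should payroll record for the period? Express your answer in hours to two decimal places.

28.42 hours

Fri: 8:27 AM–5:06 PM = 8 h 39 min; less 30 min break → 8 h 9 min
Sat: 8:25 AM–5:53 PM = 9 h 28 min; less 30 min break → 8 h 58 min
Sun: 10:23 AM–10:11 PM = 11 h 48 min; less 30 min break → 11 h 18 min
Total: 8 h 9 min + 8 h 58 min + 11 h 18 min = 28 h 25 min.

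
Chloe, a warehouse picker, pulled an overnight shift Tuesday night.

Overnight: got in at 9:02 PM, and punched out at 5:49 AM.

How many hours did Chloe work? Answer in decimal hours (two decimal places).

Overnight: 9:02 PM → midnight = 2 h 58 min; midnight → 5:49 AM = 5 h 49 min; span 8 h 47 min

8.78 hours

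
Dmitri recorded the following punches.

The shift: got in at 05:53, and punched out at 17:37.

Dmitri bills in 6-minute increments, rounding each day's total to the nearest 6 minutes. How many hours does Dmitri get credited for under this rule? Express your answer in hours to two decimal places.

11.70 hours

The shift: 05:53–17:37 = 11 h 44 min → rounds to 11 h 42 min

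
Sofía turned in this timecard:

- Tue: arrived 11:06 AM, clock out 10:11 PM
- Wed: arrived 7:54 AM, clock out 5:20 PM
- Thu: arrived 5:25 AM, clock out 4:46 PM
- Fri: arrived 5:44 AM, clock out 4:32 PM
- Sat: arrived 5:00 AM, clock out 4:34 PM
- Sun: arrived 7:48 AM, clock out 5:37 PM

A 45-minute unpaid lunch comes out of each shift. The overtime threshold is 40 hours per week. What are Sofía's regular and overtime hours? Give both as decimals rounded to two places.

Regular 40.00 hours, overtime 19.55 hours

Tue: 11:06 AM–10:11 PM = 11 h 5 min; less 45 min break → 10 h 20 min
Wed: 7:54 AM–5:20 PM = 9 h 26 min; less 45 min break → 8 h 41 min
Thu: 5:25 AM–4:46 PM = 11 h 21 min; less 45 min break → 10 h 36 min
Fri: 5:44 AM–4:32 PM = 10 h 48 min; less 45 min break → 10 h 3 min
Sat: 5:00 AM–4:34 PM = 11 h 34 min; less 45 min break → 10 h 49 min
Sun: 7:48 AM–5:37 PM = 9 h 49 min; less 45 min break → 9 h 4 min
Total worked: 59 h 33 min = 59.55 h.
Threshold 40 h → overtime 19 h 33 min, regular 40 h 0 min.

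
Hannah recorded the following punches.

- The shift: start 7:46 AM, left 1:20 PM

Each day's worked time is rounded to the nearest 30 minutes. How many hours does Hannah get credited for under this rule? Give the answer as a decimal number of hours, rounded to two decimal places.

5.50 hours

The shift: 7:46 AM–1:20 PM = 5 h 34 min → rounds to 5 h 30 min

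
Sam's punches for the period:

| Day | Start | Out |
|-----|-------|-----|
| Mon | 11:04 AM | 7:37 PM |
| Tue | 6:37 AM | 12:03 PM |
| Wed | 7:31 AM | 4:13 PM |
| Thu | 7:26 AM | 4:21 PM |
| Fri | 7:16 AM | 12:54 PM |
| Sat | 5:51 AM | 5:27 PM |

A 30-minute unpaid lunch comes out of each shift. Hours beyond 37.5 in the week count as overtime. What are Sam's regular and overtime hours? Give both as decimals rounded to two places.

Mon: 11:04 AM–7:37 PM = 8 h 33 min; less 30 min break → 8 h 3 min
Tue: 6:37 AM–12:03 PM = 5 h 26 min; less 30 min break → 4 h 56 min
Wed: 7:31 AM–4:13 PM = 8 h 42 min; less 30 min break → 8 h 12 min
Thu: 7:26 AM–4:21 PM = 8 h 55 min; less 30 min break → 8 h 25 min
Fri: 7:16 AM–12:54 PM = 5 h 38 min; less 30 min break → 5 h 8 min
Sat: 5:51 AM–5:27 PM = 11 h 36 min; less 30 min break → 11 h 6 min
Total worked: 45 h 50 min = 45.83 h.
Threshold 37.5 h → overtime 8 h 20 min, regular 37 h 30 min.

Regular 37.50 hours, overtime 8.33 hours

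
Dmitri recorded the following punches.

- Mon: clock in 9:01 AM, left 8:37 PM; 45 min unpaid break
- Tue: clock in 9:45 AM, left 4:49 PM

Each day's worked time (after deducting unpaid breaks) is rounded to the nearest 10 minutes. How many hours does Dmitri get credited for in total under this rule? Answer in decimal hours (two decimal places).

Mon: 9:01 AM–8:37 PM = 11 h 36 min − 45 min = 10 h 51 min → rounds to 10 h 50 min
Tue: 9:45 AM–4:49 PM = 7 h 4 min → rounds to 7 h 0 min
Total credited: 17 h 50 min.

17.83 hours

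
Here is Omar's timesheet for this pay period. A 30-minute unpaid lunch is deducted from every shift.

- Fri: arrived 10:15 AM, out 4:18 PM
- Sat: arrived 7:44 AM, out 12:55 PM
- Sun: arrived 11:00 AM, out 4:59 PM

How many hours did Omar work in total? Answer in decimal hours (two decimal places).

15.72 hours

Fri: 10:15 AM–4:18 PM = 6 h 3 min; less 30 min break → 5 h 33 min
Sat: 7:44 AM–12:55 PM = 5 h 11 min; less 30 min break → 4 h 41 min
Sun: 11:00 AM–4:59 PM = 5 h 59 min; less 30 min break → 5 h 29 min
Total: 5 h 33 min + 4 h 41 min + 5 h 29 min = 15 h 43 min.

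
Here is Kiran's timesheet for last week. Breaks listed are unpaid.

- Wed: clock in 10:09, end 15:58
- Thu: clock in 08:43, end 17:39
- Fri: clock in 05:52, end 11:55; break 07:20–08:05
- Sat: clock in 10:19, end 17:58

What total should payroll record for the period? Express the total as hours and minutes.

27 h 42 min

Wed: 10:09–15:58 = 5 h 49 min
Thu: 08:43–17:39 = 8 h 56 min
Fri: 05:52–11:55 = 6 h 3 min; less 45 min break → 5 h 18 min
Sat: 10:19–17:58 = 7 h 39 min
Total: 5 h 49 min + 8 h 56 min + 5 h 18 min + 7 h 39 min = 27 h 42 min.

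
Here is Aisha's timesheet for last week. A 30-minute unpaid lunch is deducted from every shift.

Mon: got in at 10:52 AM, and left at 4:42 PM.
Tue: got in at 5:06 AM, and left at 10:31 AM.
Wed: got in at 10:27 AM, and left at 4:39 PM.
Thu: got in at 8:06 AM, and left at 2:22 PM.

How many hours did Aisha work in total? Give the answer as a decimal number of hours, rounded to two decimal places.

21.72 hours

Mon: 10:52 AM–4:42 PM = 5 h 50 min; less 30 min break → 5 h 20 min
Tue: 5:06 AM–10:31 AM = 5 h 25 min; less 30 min break → 4 h 55 min
Wed: 10:27 AM–4:39 PM = 6 h 12 min; less 30 min break → 5 h 42 min
Thu: 8:06 AM–2:22 PM = 6 h 16 min; less 30 min break → 5 h 46 min
Total: 5 h 20 min + 4 h 55 min + 5 h 42 min + 5 h 46 min = 21 h 43 min.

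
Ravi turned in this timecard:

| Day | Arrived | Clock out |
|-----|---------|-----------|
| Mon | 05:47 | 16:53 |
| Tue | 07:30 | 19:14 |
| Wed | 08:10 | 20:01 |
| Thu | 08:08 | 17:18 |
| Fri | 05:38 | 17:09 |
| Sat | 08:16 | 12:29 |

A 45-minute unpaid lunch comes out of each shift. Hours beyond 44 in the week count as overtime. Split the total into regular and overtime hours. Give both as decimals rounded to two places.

Regular 44.00 hours, overtime 11.08 hours

Mon: 05:47–16:53 = 11 h 6 min; less 45 min break → 10 h 21 min
Tue: 07:30–19:14 = 11 h 44 min; less 45 min break → 10 h 59 min
Wed: 08:10–20:01 = 11 h 51 min; less 45 min break → 11 h 6 min
Thu: 08:08–17:18 = 9 h 10 min; less 45 min break → 8 h 25 min
Fri: 05:38–17:09 = 11 h 31 min; less 45 min break → 10 h 46 min
Sat: 08:16–12:29 = 4 h 13 min; less 45 min break → 3 h 28 min
Total worked: 55 h 5 min = 55.08 h.
Threshold 44 h → overtime 11 h 5 min, regular 44 h 0 min.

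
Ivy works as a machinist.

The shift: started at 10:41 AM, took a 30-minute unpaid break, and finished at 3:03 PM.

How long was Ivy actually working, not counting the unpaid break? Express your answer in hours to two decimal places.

3.87 hours

The shift: 10:41 AM–3:03 PM = 4 h 22 min; less 30 min break → 3 h 52 min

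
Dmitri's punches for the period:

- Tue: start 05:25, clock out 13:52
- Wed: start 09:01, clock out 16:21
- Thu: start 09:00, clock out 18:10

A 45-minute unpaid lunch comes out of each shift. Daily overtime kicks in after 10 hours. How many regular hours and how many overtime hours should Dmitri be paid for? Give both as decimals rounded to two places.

Regular 22.70 hours, overtime 0.00 hours

Tue: 05:25–13:52 = 8 h 27 min; less 45 min break → 7 h 42 min
Wed: 09:01–16:21 = 7 h 20 min; less 45 min break → 6 h 35 min
Thu: 09:00–18:10 = 9 h 10 min; less 45 min break → 8 h 25 min
Tue reg 7 h 42 min / OT 0 h 0 min; Wed reg 6 h 35 min / OT 0 h 0 min; Thu reg 8 h 25 min / OT 0 h 0 min.
Totals: regular 22 h 42 min, overtime 0 h 0 min.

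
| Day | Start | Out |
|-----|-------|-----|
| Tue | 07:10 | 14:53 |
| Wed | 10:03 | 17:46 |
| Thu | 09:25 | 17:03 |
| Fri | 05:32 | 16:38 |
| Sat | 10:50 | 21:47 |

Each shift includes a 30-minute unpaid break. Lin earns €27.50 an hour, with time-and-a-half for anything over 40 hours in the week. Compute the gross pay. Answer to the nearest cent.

€1207.94

Tue: 07:10–14:53 = 7 h 43 min; less 30 min break → 7 h 13 min
Wed: 10:03–17:46 = 7 h 43 min; less 30 min break → 7 h 13 min
Thu: 09:25–17:03 = 7 h 38 min; less 30 min break → 7 h 8 min
Fri: 05:32–16:38 = 11 h 6 min; less 30 min break → 10 h 36 min
Sat: 10:50–21:47 = 10 h 57 min; less 30 min break → 10 h 27 min
Total worked: 42 h 37 min = 2557 min.
Regular 40 h 0 min = 2400 min at €27.50/h; overtime 2 h 37 min = 157 min at €41.25/h.
Pay = (2400 × €27.50 + 157 × €41.25) ÷ 60 = €1207.94.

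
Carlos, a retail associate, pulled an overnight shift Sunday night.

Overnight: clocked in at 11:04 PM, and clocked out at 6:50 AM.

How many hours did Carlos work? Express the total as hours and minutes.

Overnight: 11:04 PM → midnight = 0 h 56 min; midnight → 6:50 AM = 6 h 50 min; span 7 h 46 min

7 h 46 min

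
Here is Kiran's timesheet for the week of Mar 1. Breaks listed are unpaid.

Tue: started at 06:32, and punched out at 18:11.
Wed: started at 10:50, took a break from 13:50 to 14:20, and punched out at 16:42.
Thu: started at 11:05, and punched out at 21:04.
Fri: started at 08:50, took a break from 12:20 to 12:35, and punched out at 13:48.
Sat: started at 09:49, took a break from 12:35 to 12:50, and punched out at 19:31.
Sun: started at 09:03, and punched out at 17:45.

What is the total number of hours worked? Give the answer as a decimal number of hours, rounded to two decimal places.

49.87 hours

Tue: 06:32–18:11 = 11 h 39 min
Wed: 10:50–16:42 = 5 h 52 min; less 30 min break → 5 h 22 min
Thu: 11:05–21:04 = 9 h 59 min
Fri: 08:50–13:48 = 4 h 58 min; less 15 min break → 4 h 43 min
Sat: 09:49–19:31 = 9 h 42 min; less 15 min break → 9 h 27 min
Sun: 09:03–17:45 = 8 h 42 min
Total: 11 h 39 min + 5 h 22 min + 9 h 59 min + 4 h 43 min + 9 h 27 min + 8 h 42 min = 49 h 52 min.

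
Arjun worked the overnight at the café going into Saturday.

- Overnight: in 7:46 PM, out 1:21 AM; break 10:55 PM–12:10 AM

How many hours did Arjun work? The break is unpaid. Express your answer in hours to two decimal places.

Overnight: 7:46 PM → midnight = 4 h 14 min; midnight → 1:21 AM = 1 h 21 min; span 5 h 35 min; less 75 min break → 4 h 20 min

4.33 hours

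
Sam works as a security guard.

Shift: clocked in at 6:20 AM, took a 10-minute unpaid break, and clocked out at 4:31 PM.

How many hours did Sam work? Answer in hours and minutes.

Shift: 6:20 AM–4:31 PM = 10 h 11 min; less 10 min break → 10 h 1 min

10 h 1 min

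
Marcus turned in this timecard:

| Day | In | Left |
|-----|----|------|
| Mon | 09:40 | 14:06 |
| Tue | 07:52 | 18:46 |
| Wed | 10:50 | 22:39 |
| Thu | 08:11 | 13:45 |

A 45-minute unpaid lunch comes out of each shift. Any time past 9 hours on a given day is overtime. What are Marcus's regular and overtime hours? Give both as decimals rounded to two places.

Mon: 09:40–14:06 = 4 h 26 min; less 45 min break → 3 h 41 min
Tue: 07:52–18:46 = 10 h 54 min; less 45 min break → 10 h 9 min
Wed: 10:50–22:39 = 11 h 49 min; less 45 min break → 11 h 4 min
Thu: 08:11–13:45 = 5 h 34 min; less 45 min break → 4 h 49 min
Mon reg 3 h 41 min / OT 0 h 0 min; Tue reg 9 h 0 min / OT 1 h 9 min; Wed reg 9 h 0 min / OT 2 h 4 min; Thu reg 4 h 49 min / OT 0 h 0 min.
Totals: regular 26 h 30 min, overtime 3 h 13 min.

Regular 26.50 hours, overtime 3.22 hours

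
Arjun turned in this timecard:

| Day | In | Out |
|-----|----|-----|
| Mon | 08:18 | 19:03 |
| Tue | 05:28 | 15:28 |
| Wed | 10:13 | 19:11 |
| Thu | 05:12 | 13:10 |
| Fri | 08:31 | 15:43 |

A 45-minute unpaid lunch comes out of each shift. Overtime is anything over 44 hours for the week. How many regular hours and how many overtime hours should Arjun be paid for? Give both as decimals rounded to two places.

Mon: 08:18–19:03 = 10 h 45 min; less 45 min break → 10 h 0 min
Tue: 05:28–15:28 = 10 h 0 min; less 45 min break → 9 h 15 min
Wed: 10:13–19:11 = 8 h 58 min; less 45 min break → 8 h 13 min
Thu: 05:12–13:10 = 7 h 58 min; less 45 min break → 7 h 13 min
Fri: 08:31–15:43 = 7 h 12 min; less 45 min break → 6 h 27 min
Total worked: 41 h 8 min = 41.13 h.
Threshold 44 h → overtime 0 h 0 min, regular 41 h 8 min.

Regular 41.13 hours, overtime 0.00 hours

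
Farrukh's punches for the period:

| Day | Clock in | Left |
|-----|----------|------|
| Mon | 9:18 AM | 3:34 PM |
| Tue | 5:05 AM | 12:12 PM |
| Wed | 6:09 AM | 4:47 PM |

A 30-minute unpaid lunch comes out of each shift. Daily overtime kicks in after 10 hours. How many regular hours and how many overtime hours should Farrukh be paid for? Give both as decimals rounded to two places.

Regular 22.38 hours, overtime 0.13 hours

Mon: 9:18 AM–3:34 PM = 6 h 16 min; less 30 min break → 5 h 46 min
Tue: 5:05 AM–12:12 PM = 7 h 7 min; less 30 min break → 6 h 37 min
Wed: 6:09 AM–4:47 PM = 10 h 38 min; less 30 min break → 10 h 8 min
Mon reg 5 h 46 min / OT 0 h 0 min; Tue reg 6 h 37 min / OT 0 h 0 min; Wed reg 10 h 0 min / OT 0 h 8 min.
Totals: regular 22 h 23 min, overtime 0 h 8 min.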